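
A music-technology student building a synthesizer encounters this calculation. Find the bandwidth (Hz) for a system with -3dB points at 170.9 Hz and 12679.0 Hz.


Bandwidth is the difference of -3dB frequencies:
BW = f_high - f_low
   = 12679.0 - 170.9
   = 12508.1 Hz

12508.1 Hz


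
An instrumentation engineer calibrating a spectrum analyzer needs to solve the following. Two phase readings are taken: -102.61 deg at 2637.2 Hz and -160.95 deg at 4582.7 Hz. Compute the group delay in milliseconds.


Group delay from phase difference:
tau = -d(phi)/d(omega)
d(phi) = -58.34 deg = -1.018225 rad
d(omega) = 2*pi*(4582.7 - 2637.2) = 12223.937 rad/s
tau = -(-1.018225) / 12223.937
    = 0.0833 ms

0.0833 ms


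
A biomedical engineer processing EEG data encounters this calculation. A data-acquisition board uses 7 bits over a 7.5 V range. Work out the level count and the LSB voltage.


Step 1 — number of quantization levels:
L = 2^N = 2^7 = 128

Step 2 — LSB step size:
delta = Vfs / L
      = 7.5 / 128
      = 0.05859375 V

Levels = 128; step size = 0.05859375 V


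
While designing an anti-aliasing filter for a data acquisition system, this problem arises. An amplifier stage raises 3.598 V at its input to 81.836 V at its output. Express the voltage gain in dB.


Voltage gain in dB:
G = 20 * log10(Vout / Vin)
  = 20 * log10(81.836 / 3.598)
  = 20 * log10(22.744858)
  = 20 * 1.356883
  = 27.14 dB

27.14 dB


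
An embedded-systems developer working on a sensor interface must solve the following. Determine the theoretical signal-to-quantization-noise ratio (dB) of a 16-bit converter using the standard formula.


Theoretical SNR for a full-scale sinusoid:
SNR = 6.02 * N + 1.76
    = 6.02 * 16 + 1.76
    = 96.32 + 1.76
    = 98.08 dB

98.08 dB


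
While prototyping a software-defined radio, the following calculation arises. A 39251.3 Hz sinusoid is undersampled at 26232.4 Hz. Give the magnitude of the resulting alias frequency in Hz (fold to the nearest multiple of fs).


Compute the nearest integer multiple of fs to the signal:
n = round(39251.3 / 26232.4) = 1
f_alias = |39251.3 - 1 * 26232.4|
        = |39251.3 - 26232.4|
        = 13018.9 Hz

13018.9


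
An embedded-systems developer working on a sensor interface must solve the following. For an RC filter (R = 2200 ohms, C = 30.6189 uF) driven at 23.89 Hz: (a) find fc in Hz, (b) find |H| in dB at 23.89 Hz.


Step 1 — cutoff frequency:
fc = 1 / (2*pi*R*C)
C = 30.6189 uF = 3.06189e-05 F
fc = 1 / (2*pi*2200*3.06189e-05)
   = 2.3627 Hz

Step 2 — magnitude at f = 23.89 Hz:
|H(f)| = 1 / sqrt(1 + (f/fc)^2)
f/fc = 23.89 / 2.3627 = 10.111313
|H| = 1 / sqrt(1 + 102.238651) = 0.098419
|H|_dB = 20*log10(0.098419) = -20.14 dB

fc = 2.3627 Hz; |H(23.89 Hz)| = -20.14 dB


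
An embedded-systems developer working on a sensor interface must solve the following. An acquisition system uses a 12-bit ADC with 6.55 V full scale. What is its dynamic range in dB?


Dynamic range from full-scale to LSB:
V_min = V_max / 2^bits = 6.55 / 2^12
DR = 20 * log10(V_max / V_min)
   = 20 * log10(2^12)
   = 20 * 12 * log10(2)
   = 72.25 dB

72.25 dB


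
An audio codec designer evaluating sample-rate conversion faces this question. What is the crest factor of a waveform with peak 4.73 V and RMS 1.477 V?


Crest factor is the ratio of peak to RMS:
CF = V_peak / V_rms
   = 4.73 / 1.477
   = 3.2024

3.2024


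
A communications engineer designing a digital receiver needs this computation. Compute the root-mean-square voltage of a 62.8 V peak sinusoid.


RMS voltage for a sinusoidal waveform:
V_rms = V_peak / sqrt(2)
      = 62.8 / 1.414214
      = 44.406 V

44.406 V


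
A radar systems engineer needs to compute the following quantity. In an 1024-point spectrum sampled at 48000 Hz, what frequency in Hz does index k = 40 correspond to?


Frequency of DFT bin k:
f_k = k * fs / N
    = 40 * 48000 / 1024
    = 1920000 / 1024
    = 1875.0 Hz

1875.0 Hz


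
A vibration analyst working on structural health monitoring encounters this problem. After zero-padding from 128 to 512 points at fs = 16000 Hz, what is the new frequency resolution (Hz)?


Frequency resolution after zero-padding:
N_padded = 128 * 4 = 512
df = fs / N_padded
   = 16000 / 512
   = 31.25 Hz

31.25 Hz


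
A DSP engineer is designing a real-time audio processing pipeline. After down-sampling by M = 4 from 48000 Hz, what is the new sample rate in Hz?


Decimation reduces the sample rate:
fs_out = fs_in / M
       = 48000 / 4
       = 12000.0 Hz

12000.0 Hz


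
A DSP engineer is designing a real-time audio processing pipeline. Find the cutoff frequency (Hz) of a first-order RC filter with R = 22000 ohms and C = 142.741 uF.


Cutoff frequency of a first-order RC filter:
fc = 1 / (2 * pi * R * C)
C = 142.741 uF = 0.000142741 F
fc = 1 / (2 * pi * 22000 * 0.000142741)
   = 1 / 19.731099386507
   = 0.050681 Hz

0.050681 Hz


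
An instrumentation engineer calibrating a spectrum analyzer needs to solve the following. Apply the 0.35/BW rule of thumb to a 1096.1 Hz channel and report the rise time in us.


Rise time from bandwidth relationship:
tr = 0.35 / BW
   = 0.35 / 1096.1
   = 0.0003193139312 s
   = 319.3139 us

319.3139 us


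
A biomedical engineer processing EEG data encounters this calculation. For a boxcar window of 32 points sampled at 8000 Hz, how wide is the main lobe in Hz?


Main lobe width for a rectangular window:
Width = 2 * fs / N
      = 2 * 8000 / 32
      = 16000 / 32
      = 500.0 Hz

500.0 Hz


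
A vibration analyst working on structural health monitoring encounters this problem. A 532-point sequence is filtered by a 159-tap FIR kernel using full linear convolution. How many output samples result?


Linear convolution output length:
L = N + M - 1
  = 532 + 159 - 1
  = 690 samples

690


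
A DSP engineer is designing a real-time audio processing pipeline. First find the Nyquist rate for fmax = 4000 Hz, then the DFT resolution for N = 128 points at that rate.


Step 1 — Nyquist sampling rate:
fs = 2 * fmax = 2 * 4000 = 8000 Hz

Step 2 — DFT bin spacing:
df = fs / N = 8000 / 128 = 62.5 Hz

62.5 Hz


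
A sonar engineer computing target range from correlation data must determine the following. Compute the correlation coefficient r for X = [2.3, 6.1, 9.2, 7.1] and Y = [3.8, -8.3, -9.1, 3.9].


Pearson correlation coefficient (population):
r = cov(X,Y) / (std(X) * std(Y))
Mean X = 6.175, Mean Y = -2.425
Cov(X,Y) = -9.505625
Std(X) = 2.501375, Std(Y) = 6.281471
r = -0.605

-0.605


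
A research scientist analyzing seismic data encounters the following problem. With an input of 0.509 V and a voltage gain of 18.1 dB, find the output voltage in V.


Output voltage from dB gain:
V_out = V_in * 10^(gain_dB / 20)
      = 0.509 * 10^(18.1 / 20)
      = 0.509 * 8.035261
      = 4.0899 V

4.0899 V


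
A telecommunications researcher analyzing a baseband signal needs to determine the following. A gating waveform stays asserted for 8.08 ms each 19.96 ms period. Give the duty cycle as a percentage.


Duty cycle as a percentage:
DC = (t_on / T) * 100
   = (8.08 / 19.96) * 100
   = 0.40481 * 100
   = 40.48 %

40.48 %


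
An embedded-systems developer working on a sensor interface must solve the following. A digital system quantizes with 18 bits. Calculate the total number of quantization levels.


Number of quantization levels = 2^N
= 2^18
= 262144

262144


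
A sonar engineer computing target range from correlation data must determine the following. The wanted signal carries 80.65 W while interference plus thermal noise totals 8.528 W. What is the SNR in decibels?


SNR in decibels:
SNR = 10 * log10(Ps / Pn)
    = 10 * log10(80.65 / 8.528)
    = 10 * log10(9.4571)
    = 10 * 0.9758
    = 9.76 dB

9.76 dB


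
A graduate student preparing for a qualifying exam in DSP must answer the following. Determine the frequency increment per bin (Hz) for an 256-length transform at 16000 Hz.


DFT frequency resolution:
df = fs / N
   = 16000 / 256
   = 62.5 Hz

62.5 Hz


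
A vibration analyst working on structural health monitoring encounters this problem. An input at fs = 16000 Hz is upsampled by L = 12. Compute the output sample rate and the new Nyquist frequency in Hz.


Step 1 — output sample rate after interpolation by L:
fs_out = L * fs_in = 12 * 16000 = 192000 Hz

Step 2 — Nyquist frequency of the output stream:
f_Nyq = fs_out / 2 = 192000 / 2 = 96000.0 Hz

fs_out = 192000 Hz; f_Nyquist = 96000.0 Hz


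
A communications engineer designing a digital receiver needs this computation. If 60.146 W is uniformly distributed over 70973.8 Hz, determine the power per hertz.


Power spectral density:
PSD = P / BW
    = 60.146 / 70973.8
    = 0.00084744 W/Hz

0.00084744 W/Hz


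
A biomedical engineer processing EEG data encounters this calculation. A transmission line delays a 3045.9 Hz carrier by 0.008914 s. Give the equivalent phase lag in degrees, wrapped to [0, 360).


Phase shift from frequency and time delay:
phi = 360 * f * t_delay
    = 360 * 3045.9 * 0.008914
    = 9774.41 degrees
    mod 360 = 54.41 degrees

54.41 degrees


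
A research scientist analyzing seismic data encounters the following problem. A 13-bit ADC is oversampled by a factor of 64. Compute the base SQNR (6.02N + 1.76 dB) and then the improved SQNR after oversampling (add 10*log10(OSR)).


Step 1 — baseline SQNR at Nyquist:
SQNR_base = 6.02*N + 1.76
          = 6.02*13 + 1.76
          = 80.02 dB

Step 2 — oversampling processing gain:
G = 10*log10(OSR) = 10*log10(64) = 18.06 dB

Step 3 — total:
SQNR_total = 80.02 + 18.06 = 98.08 dB

Base SQNR = 80.02 dB; oversampled SQNR = 98.08 dB


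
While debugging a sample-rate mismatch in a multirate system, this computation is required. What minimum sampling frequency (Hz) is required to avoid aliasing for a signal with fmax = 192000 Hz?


The Nyquist rate is twice the maximum frequency component.
fs_min = 2 * fmax
      = 2 * 192000
      = 384000 Hz

384000


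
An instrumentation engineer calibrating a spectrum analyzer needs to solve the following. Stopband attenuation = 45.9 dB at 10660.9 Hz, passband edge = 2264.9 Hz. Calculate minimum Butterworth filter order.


Butterworth filter order formula:
n = log10(10^(A/10) - 1) / (2 * log10(f_stop/f_pass))
10^(45.9/10) - 1 = 38903.5145
f_stop/f_pass = 10660.9 / 2264.9 = 4.707
n = 3.4114 -> ceil = 4

4


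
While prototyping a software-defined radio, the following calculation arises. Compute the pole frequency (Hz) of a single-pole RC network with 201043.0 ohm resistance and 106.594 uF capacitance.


Cutoff frequency of a first-order RC filter:
fc = 1 / (2 * pi * R * C)
C = 106.594 uF = 0.000106594 F
fc = 1 / (2 * pi * 201043.0 * 0.000106594)
   = 1 / 134.64852002508
   = 0.007427 Hz

0.007427 Hz


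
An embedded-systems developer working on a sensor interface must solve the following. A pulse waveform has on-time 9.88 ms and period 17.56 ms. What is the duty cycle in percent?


Duty cycle as a percentage:
DC = (t_on / T) * 100
   = (9.88 / 17.56) * 100
   = 0.562642 * 100
   = 56.26 %

56.26 %


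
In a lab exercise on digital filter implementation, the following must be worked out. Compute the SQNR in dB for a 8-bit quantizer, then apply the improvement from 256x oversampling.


Step 1 — baseline SQNR at Nyquist:
SQNR_base = 6.02*N + 1.76
          = 6.02*8 + 1.76
          = 49.92 dB

Step 2 — oversampling processing gain:
G = 10*log10(OSR) = 10*log10(256) = 24.08 dB

Step 3 — total:
SQNR_total = 49.92 + 24.08 = 74.0 dB

Base SQNR = 49.92 dB; oversampled SQNR = 74.0 dB


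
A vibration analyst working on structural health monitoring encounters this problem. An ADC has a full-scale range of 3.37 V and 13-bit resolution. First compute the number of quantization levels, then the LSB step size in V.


Step 1 — number of quantization levels:
L = 2^N = 2^13 = 8192

Step 2 — LSB step size:
delta = Vfs / L
      = 3.37 / 8192
      = 0.00041138 V

Levels = 8192; step size = 0.00041138 V


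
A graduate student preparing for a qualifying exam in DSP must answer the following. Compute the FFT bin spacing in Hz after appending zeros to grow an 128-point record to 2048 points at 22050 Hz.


Frequency resolution after zero-padding:
N_padded = 128 * 16 = 2048
df = fs / N_padded
   = 22050 / 2048
   = 10.7666 Hz

10.7666 Hz


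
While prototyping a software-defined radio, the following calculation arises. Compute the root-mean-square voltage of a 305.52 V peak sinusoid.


RMS voltage for a sinusoidal waveform:
V_rms = V_peak / sqrt(2)
      = 305.52 / 1.414214
      = 216.035 V

216.035 V


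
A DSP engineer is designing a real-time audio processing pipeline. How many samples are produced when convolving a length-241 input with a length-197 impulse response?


Linear convolution output length:
L = N + M - 1
  = 241 + 197 - 1
  = 437 samples

437


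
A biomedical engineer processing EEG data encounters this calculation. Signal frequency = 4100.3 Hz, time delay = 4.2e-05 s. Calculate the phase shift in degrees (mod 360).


Phase shift from frequency and time delay:
phi = 360 * f * t_delay
    = 360 * 4100.3 * 4.2e-05
    = 62.0 degrees
    mod 360 = 62.0 degrees

62.0 degrees


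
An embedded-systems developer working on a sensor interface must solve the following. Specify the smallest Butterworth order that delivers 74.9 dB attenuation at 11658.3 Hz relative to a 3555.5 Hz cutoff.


Butterworth filter order formula:
n = log10(10^(A/10) - 1) / (2 * log10(f_stop/f_pass))
10^(74.9/10) - 1 = 30902953.3251
f_stop/f_pass = 11658.3 / 3555.5 = 3.2789
n = 7.2615 -> ceil = 8

8


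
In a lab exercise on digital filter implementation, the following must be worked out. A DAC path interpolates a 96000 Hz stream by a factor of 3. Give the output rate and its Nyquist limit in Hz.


Step 1 — output sample rate after interpolation by L:
fs_out = L * fs_in = 3 * 96000 = 288000 Hz

Step 2 — Nyquist frequency of the output stream:
f_Nyq = fs_out / 2 = 288000 / 2 = 144000.0 Hz

fs_out = 288000 Hz; f_Nyquist = 144000.0 Hz


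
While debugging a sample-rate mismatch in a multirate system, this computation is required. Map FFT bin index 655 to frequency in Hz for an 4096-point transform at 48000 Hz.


Frequency of DFT bin k:
f_k = k * fs / N
    = 655 * 48000 / 4096
    = 31440000 / 4096
    = 7675.781 Hz

7675.781 Hz


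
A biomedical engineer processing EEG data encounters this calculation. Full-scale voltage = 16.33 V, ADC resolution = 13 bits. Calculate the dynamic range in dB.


Dynamic range from full-scale to LSB:
V_min = V_max / 2^bits = 16.33 / 2^13
DR = 20 * log10(V_max / V_min)
   = 20 * log10(2^13)
   = 20 * 13 * log10(2)
   = 78.27 dB

78.27 dB


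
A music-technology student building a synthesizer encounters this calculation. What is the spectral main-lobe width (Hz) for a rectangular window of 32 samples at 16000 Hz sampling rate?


Main lobe width for a rectangular window:
Width = 2 * fs / N
      = 2 * 16000 / 32
      = 32000 / 32
      = 1000.0 Hz

1000.0 Hz


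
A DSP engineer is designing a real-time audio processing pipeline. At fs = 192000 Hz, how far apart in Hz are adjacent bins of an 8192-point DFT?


DFT frequency resolution:
df = fs / N
   = 192000 / 8192
   = 23.4375 Hz

23.4375 Hz


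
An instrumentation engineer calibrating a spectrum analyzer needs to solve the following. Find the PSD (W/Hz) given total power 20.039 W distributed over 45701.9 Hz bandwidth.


Power spectral density:
PSD = P / BW
    = 20.039 / 45701.9
    = 0.00043847 W/Hz

0.00043847 W/Hz


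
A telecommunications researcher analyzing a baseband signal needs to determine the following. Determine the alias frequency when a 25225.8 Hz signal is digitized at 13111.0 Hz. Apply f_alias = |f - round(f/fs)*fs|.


Compute the nearest integer multiple of fs to the signal:
n = round(25225.8 / 13111.0) = 2
f_alias = |25225.8 - 2 * 13111.0|
        = |25225.8 - 26222.0|
        = 996.2 Hz

996.2


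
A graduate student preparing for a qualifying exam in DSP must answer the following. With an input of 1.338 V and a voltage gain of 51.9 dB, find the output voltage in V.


Output voltage from dB gain:
V_out = V_in * 10^(gain_dB / 20)
      = 1.338 * 10^(51.9 / 20)
      = 1.338 * 393.550075
      = 526.57 V

526.57 V


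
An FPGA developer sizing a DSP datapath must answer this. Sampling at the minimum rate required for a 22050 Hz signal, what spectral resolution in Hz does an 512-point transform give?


Step 1 — Nyquist sampling rate:
fs = 2 * fmax = 2 * 22050 = 44100 Hz

Step 2 — DFT bin spacing:
df = fs / N = 44100 / 512 = 86.1328 Hz

86.1328 Hz


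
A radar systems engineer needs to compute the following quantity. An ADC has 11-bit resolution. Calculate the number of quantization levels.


Number of quantization levels = 2^N
= 2^11
= 2048

2048


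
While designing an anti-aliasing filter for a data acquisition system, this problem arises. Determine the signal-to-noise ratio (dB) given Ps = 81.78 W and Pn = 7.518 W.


SNR in decibels:
SNR = 10 * log10(Ps / Pn)
    = 10 * log10(81.78 / 7.518)
    = 10 * log10(10.8779)
    = 10 * 1.0365
    = 10.37 dB

10.37 dB


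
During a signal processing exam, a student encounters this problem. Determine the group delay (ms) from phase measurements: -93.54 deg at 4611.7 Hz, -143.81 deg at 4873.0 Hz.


Group delay from phase difference:
tau = -d(phi)/d(omega)
d(phi) = -50.27 deg = -0.877377 rad
d(omega) = 2*pi*(4873.0 - 4611.7) = 1641.7963 rad/s
tau = -(-0.877377) / 1641.7963
    = 0.5344 ms

0.5344 ms


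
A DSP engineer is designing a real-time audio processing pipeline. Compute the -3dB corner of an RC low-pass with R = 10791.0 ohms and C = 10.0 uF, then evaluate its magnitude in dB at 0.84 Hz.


Step 1 — cutoff frequency:
fc = 1 / (2*pi*R*C)
C = 10.0 uF = 1e-05 F
fc = 1 / (2*pi*10791.0*1e-05)
   = 1.47489 Hz

Step 2 — magnitude at f = 0.84 Hz:
|H(f)| = 1 / sqrt(1 + (f/fc)^2)
f/fc = 0.84 / 1.47489 = 0.569534
|H| = 1 / sqrt(1 + 0.324369) = 0.8689514
|H|_dB = 20*log10(0.8689514) = -1.22 dB

fc = 1.47489 Hz; |H(0.84 Hz)| = -1.22 dB


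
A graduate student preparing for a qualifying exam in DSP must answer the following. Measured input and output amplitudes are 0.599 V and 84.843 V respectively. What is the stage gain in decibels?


Voltage gain in dB:
G = 20 * log10(Vout / Vin)
  = 20 * log10(84.843 / 0.599)
  = 20 * log10(141.641068)
  = 20 * 2.151189
  = 43.02 dB

43.02 dB


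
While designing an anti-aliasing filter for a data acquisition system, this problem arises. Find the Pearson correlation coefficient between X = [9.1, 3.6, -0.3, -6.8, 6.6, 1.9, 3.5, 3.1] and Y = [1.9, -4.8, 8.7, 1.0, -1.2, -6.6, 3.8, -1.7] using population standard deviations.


Pearson correlation coefficient (population):
r = cov(X,Y) / (std(X) * std(Y))
Mean X = 2.5875, Mean Y = 0.1375
Cov(X,Y) = -3.084531
Std(X) = 4.438028, Std(Y) = 4.548609
r = -0.1528

-0.1528


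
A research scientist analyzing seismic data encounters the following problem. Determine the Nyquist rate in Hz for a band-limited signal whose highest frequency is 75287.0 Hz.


The Nyquist rate is twice the maximum frequency component.
fs_min = 2 * fmax
      = 2 * 75287.0
      = 150574.0 Hz

150574.0


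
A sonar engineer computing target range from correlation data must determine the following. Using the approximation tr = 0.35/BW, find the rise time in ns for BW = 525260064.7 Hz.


Rise time from bandwidth relationship:
tr = 0.35 / BW
   = 0.35 / 525260064.7
   = 6.663365893e-10 s
   = 0.6663 ns

0.6663 ns


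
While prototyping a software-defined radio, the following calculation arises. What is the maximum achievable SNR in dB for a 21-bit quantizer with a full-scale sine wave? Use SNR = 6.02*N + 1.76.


Theoretical SNR for a full-scale sinusoid:
SNR = 6.02 * N + 1.76
    = 6.02 * 21 + 1.76
    = 126.42 + 1.76
    = 128.18 dB

128.18 dB


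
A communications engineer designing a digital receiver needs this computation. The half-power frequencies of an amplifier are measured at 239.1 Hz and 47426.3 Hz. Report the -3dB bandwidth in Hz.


Bandwidth is the difference of -3dB frequencies:
BW = f_high - f_low
   = 47426.3 - 239.1
   = 47187.2 Hz

47187.2 Hz


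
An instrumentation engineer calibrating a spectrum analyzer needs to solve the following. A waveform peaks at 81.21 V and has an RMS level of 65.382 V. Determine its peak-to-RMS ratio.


Crest factor is the ratio of peak to RMS:
CF = V_peak / V_rms
   = 81.21 / 65.382
   = 1.2421

1.2421


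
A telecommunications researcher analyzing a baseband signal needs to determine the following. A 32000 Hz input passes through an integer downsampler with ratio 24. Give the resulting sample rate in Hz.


Decimation reduces the sample rate:
fs_out = fs_in / M
       = 32000 / 24
       = 1333.3333 Hz

1333.3333 Hz


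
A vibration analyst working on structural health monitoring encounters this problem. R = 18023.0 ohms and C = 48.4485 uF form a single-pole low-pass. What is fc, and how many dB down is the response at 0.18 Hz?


Step 1 — cutoff frequency:
fc = 1 / (2*pi*R*C)
C = 48.4485 uF = 4.84485e-05 F
fc = 1 / (2*pi*18023.0*4.84485e-05)
   = 0.182269 Hz

Step 2 — magnitude at f = 0.18 Hz:
|H(f)| = 1 / sqrt(1 + (f/fc)^2)
f/fc = 0.18 / 0.182269 = 0.987551
|H| = 1 / sqrt(1 + 0.975257) = 0.7115218
|H|_dB = 20*log10(0.7115218) = -2.96 dB

fc = 0.182269 Hz; |H(0.18 Hz)| = -2.96 dB


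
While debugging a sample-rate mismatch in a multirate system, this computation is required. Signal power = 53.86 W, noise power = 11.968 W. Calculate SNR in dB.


SNR in decibels:
SNR = 10 * log10(Ps / Pn)
    = 10 * log10(53.86 / 11.968)
    = 10 * log10(4.5003)
    = 10 * 0.6532
    = 6.53 dB

6.53 dB


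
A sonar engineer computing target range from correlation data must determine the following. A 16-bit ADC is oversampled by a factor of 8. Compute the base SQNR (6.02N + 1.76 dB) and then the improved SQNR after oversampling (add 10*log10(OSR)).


Step 1 — baseline SQNR at Nyquist:
SQNR_base = 6.02*N + 1.76
          = 6.02*16 + 1.76
          = 98.08 dB

Step 2 — oversampling processing gain:
G = 10*log10(OSR) = 10*log10(8) = 9.03 dB

Step 3 — total:
SQNR_total = 98.08 + 9.03 = 107.11 dB

Base SQNR = 98.08 dB; oversampled SQNR = 107.11 dB


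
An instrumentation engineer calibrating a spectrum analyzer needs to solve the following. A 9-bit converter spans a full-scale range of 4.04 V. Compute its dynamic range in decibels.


Dynamic range from full-scale to LSB:
V_min = V_max / 2^bits = 4.04 / 2^9
DR = 20 * log10(V_max / V_min)
   = 20 * log10(2^9)
   = 20 * 9 * log10(2)
   = 54.19 dB

54.19 dB


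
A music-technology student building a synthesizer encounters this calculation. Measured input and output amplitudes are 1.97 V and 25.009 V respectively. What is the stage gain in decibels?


Voltage gain in dB:
G = 20 * log10(Vout / Vin)
  = 20 * log10(25.009 / 1.97)
  = 20 * log10(12.694924)
  = 20 * 1.10363
  = 22.07 dB

22.07 dB


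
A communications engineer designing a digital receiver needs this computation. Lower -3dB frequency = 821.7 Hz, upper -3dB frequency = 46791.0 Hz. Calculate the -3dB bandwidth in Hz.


Bandwidth is the difference of -3dB frequencies:
BW = f_high - f_low
   = 46791.0 - 821.7
   = 45969.3 Hz

45969.3 Hz


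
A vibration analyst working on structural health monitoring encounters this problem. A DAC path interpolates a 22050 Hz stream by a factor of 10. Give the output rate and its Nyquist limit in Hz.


Step 1 — output sample rate after interpolation by L:
fs_out = L * fs_in = 10 * 22050 = 220500 Hz

Step 2 — Nyquist frequency of the output stream:
f_Nyq = fs_out / 2 = 220500 / 2 = 110250.0 Hz

fs_out = 220500 Hz; f_Nyquist = 110250.0 Hz


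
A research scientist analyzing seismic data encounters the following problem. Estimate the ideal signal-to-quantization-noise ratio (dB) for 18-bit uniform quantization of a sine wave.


Theoretical SNR for a full-scale sinusoid:
SNR = 6.02 * N + 1.76
    = 6.02 * 18 + 1.76
    = 108.36 + 1.76
    = 110.12 dB

110.12 dB


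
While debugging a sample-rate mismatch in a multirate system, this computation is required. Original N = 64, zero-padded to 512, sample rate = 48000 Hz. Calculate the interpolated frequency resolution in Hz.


Frequency resolution after zero-padding:
N_padded = 64 * 8 = 512
df = fs / N_padded
   = 48000 / 512
   = 93.75 Hz

93.75 Hz


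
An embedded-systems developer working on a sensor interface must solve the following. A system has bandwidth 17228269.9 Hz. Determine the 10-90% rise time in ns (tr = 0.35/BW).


Rise time from bandwidth relationship:
tr = 0.35 / BW
   = 0.35 / 17228269.9
   = 2.031544676e-08 s
   = 20.3154 ns

20.3154 ns


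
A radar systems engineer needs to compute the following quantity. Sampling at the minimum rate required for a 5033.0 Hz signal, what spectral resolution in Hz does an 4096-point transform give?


Step 1 — Nyquist sampling rate:
fs = 2 * fmax = 2 * 5033.0 = 10066.0 Hz

Step 2 — DFT bin spacing:
df = fs / N = 10066.0 / 4096 = 2.4575 Hz

2.4575 Hz


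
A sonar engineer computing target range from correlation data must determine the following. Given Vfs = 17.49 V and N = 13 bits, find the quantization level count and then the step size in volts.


Step 1 — number of quantization levels:
L = 2^N = 2^13 = 8192

Step 2 — LSB step size:
delta = Vfs / L
      = 17.49 / 8192
      = 0.00213501 V

Levels = 8192; step size = 0.00213501 V


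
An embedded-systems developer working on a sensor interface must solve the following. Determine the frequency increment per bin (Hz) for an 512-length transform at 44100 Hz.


DFT frequency resolution:
df = fs / N
   = 44100 / 512
   = 86.1328 Hz

86.1328 Hz


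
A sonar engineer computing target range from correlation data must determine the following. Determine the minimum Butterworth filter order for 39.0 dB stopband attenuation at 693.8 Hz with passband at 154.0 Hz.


Butterworth filter order formula:
n = log10(10^(A/10) - 1) / (2 * log10(f_stop/f_pass))
10^(39.0/10) - 1 = 7942.2823
f_stop/f_pass = 693.8 / 154.0 = 4.5052
n = 2.9829 -> ceil = 3

3


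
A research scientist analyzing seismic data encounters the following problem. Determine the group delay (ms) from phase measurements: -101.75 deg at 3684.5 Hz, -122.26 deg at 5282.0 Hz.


Group delay from phase difference:
tau = -d(phi)/d(omega)
d(phi) = -20.51 deg = -0.357967 rad
d(omega) = 2*pi*(5282.0 - 3684.5) = 10037.3885 rad/s
tau = -(-0.357967) / 10037.3885
    = 0.0357 ms

0.0357 ms


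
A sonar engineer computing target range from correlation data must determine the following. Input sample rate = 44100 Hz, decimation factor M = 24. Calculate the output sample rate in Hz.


Decimation reduces the sample rate:
fs_out = fs_in / M
       = 44100 / 24
       = 1837.5 Hz

1837.5 Hz


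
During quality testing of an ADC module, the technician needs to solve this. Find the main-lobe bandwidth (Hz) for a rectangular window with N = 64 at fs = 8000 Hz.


Main lobe width for a rectangular window:
Width = 2 * fs / N
      = 2 * 8000 / 64
      = 16000 / 64
      = 250.0 Hz

250.0 Hz


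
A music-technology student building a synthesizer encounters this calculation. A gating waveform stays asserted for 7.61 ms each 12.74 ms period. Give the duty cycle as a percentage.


Duty cycle as a percentage:
DC = (t_on / T) * 100
   = (7.61 / 12.74) * 100
   = 0.597331 * 100
   = 59.73 %

59.73 %


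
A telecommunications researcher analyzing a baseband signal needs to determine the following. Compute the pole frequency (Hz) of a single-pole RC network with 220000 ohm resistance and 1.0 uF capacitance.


Cutoff frequency of a first-order RC filter:
fc = 1 / (2 * pi * R * C)
C = 1.0 uF = 1e-06 F
fc = 1 / (2 * pi * 220000 * 1e-06)
   = 1 / 1.3823007675795
   = 0.723432 Hz

0.723432 Hz


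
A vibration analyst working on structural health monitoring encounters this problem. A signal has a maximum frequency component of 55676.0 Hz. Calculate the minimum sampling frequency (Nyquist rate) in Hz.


The Nyquist rate is twice the maximum frequency component.
fs_min = 2 * fmax
      = 2 * 55676.0
      = 111352.0 Hz

111352.0


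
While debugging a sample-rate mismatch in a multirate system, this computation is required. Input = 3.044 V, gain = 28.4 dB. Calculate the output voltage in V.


Output voltage from dB gain:
V_out = V_in * 10^(gain_dB / 20)
      = 3.044 * 10^(28.4 / 20)
      = 3.044 * 26.30268
      = 80.0654 V

80.0654 V


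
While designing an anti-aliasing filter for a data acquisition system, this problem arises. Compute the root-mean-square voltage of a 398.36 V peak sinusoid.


RMS voltage for a sinusoidal waveform:
V_rms = V_peak / sqrt(2)
      = 398.36 / 1.414214
      = 281.683 V

281.683 V


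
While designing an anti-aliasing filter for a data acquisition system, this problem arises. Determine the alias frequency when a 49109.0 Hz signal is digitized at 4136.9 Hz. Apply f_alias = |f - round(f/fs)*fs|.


Compute the nearest integer multiple of fs to the signal:
n = round(49109.0 / 4136.9) = 12
f_alias = |49109.0 - 12 * 4136.9|
        = |49109.0 - 49642.8|
        = 533.8 Hz

533.8


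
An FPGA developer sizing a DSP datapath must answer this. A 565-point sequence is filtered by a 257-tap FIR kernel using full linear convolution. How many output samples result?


Linear convolution output length:
L = N + M - 1
  = 565 + 257 - 1
  = 821 samples

821


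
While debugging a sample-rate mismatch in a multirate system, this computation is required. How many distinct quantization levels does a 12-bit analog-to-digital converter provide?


Number of quantization levels = 2^N
= 2^12
= 4096

4096


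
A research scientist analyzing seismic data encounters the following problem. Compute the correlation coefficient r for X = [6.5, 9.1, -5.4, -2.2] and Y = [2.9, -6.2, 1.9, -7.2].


Pearson correlation coefficient (population):
r = cov(X,Y) / (std(X) * std(Y))
Mean X = 2.0, Mean Y = -2.15
Cov(X,Y) = -3.6975
Std(X) = 5.980385, Std(Y) = 4.57739
r = -0.1351

-0.1351


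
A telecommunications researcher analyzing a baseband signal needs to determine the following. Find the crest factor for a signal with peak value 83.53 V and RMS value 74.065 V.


Crest factor is the ratio of peak to RMS:
CF = V_peak / V_rms
   = 83.53 / 74.065
   = 1.1278

1.1278


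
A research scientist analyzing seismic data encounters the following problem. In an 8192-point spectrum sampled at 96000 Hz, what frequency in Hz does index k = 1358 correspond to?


Frequency of DFT bin k:
f_k = k * fs / N
    = 1358 * 96000 / 8192
    = 130368000 / 8192
    = 15914.062 Hz

15914.062 Hz


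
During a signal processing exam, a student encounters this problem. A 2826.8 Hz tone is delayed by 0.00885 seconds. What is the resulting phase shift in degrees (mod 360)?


Phase shift from frequency and time delay:
phi = 360 * f * t_delay
    = 360 * 2826.8 * 0.00885
    = 9006.18 degrees
    mod 360 = 6.18 degrees

6.18 degrees


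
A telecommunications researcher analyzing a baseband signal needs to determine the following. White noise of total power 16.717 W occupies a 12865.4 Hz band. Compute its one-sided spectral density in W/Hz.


Power spectral density:
PSD = P / BW
    = 16.717 / 12865.4
    = 0.00129938 W/Hz

0.00129938 W/Hz


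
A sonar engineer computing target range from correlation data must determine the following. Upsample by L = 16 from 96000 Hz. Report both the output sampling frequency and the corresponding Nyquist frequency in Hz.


Step 1 — output sample rate after interpolation by L:
fs_out = L * fs_in = 16 * 96000 = 1536000 Hz

Step 2 — Nyquist frequency of the output stream:
f_Nyq = fs_out / 2 = 1536000 / 2 = 768000.0 Hz

fs_out = 1536000 Hz; f_Nyquist = 768000.0 Hz


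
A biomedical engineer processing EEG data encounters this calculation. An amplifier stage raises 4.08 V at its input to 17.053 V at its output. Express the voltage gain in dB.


Voltage gain in dB:
G = 20 * log10(Vout / Vin)
  = 20 * log10(17.053 / 4.08)
  = 20 * log10(4.179657)
  = 20 * 0.621141
  = 12.42 dB

12.42 dB


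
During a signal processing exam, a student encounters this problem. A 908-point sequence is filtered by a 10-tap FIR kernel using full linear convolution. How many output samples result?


Linear convolution output length:
L = N + M - 1
  = 908 + 10 - 1
  = 917 samples

917


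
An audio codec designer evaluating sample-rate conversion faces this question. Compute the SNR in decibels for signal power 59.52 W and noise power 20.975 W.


SNR in decibels:
SNR = 10 * log10(Ps / Pn)
    = 10 * log10(59.52 / 20.975)
    = 10 * log10(2.8377)
    = 10 * 0.453
    = 4.53 dB

4.53 dB


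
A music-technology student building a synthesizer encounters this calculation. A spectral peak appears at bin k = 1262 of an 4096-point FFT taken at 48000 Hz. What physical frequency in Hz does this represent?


Frequency of DFT bin k:
f_k = k * fs / N
    = 1262 * 48000 / 4096
    = 60576000 / 4096
    = 14789.062 Hz

14789.062 Hz


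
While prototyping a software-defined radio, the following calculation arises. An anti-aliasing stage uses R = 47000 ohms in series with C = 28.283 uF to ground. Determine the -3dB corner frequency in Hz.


Cutoff frequency of a first-order RC filter:
fc = 1 / (2 * pi * R * C)
C = 28.283 uF = 2.8283e-05 F
fc = 1 / (2 * pi * 47000 * 2.8283e-05)
   = 1 / 8.3522445120191
   = 0.119728 Hz

0.119728 Hz


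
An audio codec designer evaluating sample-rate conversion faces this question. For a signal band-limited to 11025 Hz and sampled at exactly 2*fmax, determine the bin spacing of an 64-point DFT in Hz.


Step 1 — Nyquist sampling rate:
fs = 2 * fmax = 2 * 11025 = 22050 Hz

Step 2 — DFT bin spacing:
df = fs / N = 22050 / 64 = 344.5312 Hz

344.5312 Hz


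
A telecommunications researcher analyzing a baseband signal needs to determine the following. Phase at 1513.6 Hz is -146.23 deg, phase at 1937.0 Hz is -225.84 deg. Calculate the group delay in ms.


Group delay from phase difference:
tau = -d(phi)/d(omega)
d(phi) = -79.61 deg = -1.389457 rad
d(omega) = 2*pi*(1937.0 - 1513.6) = 2660.3007 rad/s
tau = -(-1.389457) / 2660.3007
    = 0.5223 ms

0.5223 ms


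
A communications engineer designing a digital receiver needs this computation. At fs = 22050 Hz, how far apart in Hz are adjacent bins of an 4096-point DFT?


DFT frequency resolution:
df = fs / N
   = 22050 / 4096
   = 5.3833 Hz

5.3833 Hz


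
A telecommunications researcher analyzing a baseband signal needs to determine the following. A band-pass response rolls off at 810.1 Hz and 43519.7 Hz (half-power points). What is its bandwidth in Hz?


Bandwidth is the difference of -3dB frequencies:
BW = f_high - f_low
   = 43519.7 - 810.1
   = 42709.6 Hz

42709.6 Hz


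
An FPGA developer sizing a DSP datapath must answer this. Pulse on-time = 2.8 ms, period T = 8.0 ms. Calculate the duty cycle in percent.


Duty cycle as a percentage:
DC = (t_on / T) * 100
   = (2.8 / 8.0) * 100
   = 0.35 * 100
   = 35.0 %

35.0 %


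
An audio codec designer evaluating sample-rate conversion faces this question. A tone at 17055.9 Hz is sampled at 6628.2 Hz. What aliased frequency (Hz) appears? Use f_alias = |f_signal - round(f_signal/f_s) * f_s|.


Compute the nearest integer multiple of fs to the signal:
n = round(17055.9 / 6628.2) = 3
f_alias = |17055.9 - 3 * 6628.2|
        = |17055.9 - 19884.6|
        = 2828.7 Hz

2828.7


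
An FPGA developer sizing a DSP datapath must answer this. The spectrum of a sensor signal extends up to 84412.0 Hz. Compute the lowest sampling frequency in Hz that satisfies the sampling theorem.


The Nyquist rate is twice the maximum frequency component.
fs_min = 2 * fmax
      = 2 * 84412.0
      = 168824.0 Hz

168824.0


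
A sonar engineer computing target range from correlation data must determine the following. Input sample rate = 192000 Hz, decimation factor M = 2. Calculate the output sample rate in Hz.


Decimation reduces the sample rate:
fs_out = fs_in / M
       = 192000 / 2
       = 96000.0 Hz

96000.0 Hz


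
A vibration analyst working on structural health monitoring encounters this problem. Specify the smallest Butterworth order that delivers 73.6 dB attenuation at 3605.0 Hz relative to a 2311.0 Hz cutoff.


Butterworth filter order formula:
n = log10(10^(A/10) - 1) / (2 * log10(f_stop/f_pass))
10^(73.6/10) - 1 = 22908675.5277
f_stop/f_pass = 3605.0 / 2311.0 = 1.5599
n = 19.057 -> ceil = 20

20


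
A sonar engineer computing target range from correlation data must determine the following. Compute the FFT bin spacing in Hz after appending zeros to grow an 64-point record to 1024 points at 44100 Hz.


Frequency resolution after zero-padding:
N_padded = 64 * 16 = 1024
df = fs / N_padded
   = 44100 / 1024
   = 43.0664 Hz

43.0664 Hz


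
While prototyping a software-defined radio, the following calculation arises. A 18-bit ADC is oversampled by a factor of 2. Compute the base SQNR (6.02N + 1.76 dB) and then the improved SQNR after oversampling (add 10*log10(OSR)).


Step 1 — baseline SQNR at Nyquist:
SQNR_base = 6.02*N + 1.76
          = 6.02*18 + 1.76
          = 110.12 dB

Step 2 — oversampling processing gain:
G = 10*log10(OSR) = 10*log10(2) = 3.01 dB

Step 3 — total:
SQNR_total = 110.12 + 3.01 = 113.13 dB

Base SQNR = 110.12 dB; oversampled SQNR = 113.13 dB


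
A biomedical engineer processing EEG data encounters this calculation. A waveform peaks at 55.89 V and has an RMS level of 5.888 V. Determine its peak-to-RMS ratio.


Crest factor is the ratio of peak to RMS:
CF = V_peak / V_rms
   = 55.89 / 5.888
   = 9.4922

9.4922


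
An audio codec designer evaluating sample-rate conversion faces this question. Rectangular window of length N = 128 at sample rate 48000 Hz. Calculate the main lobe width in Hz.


Main lobe width for a rectangular window:
Width = 2 * fs / N
      = 2 * 48000 / 128
      = 96000 / 128
      = 750.0 Hz

750.0 Hz


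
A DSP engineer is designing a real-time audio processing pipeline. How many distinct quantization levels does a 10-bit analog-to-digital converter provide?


Number of quantization levels = 2^N
= 2^10
= 1024

1024


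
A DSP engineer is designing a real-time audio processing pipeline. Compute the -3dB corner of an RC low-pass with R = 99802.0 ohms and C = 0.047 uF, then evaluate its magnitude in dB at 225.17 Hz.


Step 1 — cutoff frequency:
fc = 1 / (2*pi*R*C)
C = 0.047 uF = 4.7e-08 F
fc = 1 / (2*pi*99802.0*4.7e-08)
   = 33.9299 Hz

Step 2 — magnitude at f = 225.17 Hz:
|H(f)| = 1 / sqrt(1 + (f/fc)^2)
f/fc = 225.17 / 33.9299 = 6.63633
|H| = 1 / sqrt(1 + 44.040876) = 0.1490035
|H|_dB = 20*log10(0.1490035) = -16.54 dB

fc = 33.9299 Hz; |H(225.17 Hz)| = -16.54 dB


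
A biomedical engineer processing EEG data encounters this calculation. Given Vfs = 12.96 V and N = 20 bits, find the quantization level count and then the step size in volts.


Step 1 — number of quantization levels:
L = 2^N = 2^20 = 1048576

Step 2 — LSB step size:
delta = Vfs / L
      = 12.96 / 1048576
      = 1.236e-05 V

Levels = 1048576; step size = 1.236e-05 V


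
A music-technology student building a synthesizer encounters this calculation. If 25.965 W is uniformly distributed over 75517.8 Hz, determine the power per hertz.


Power spectral density:
PSD = P / BW
    = 25.965 / 75517.8
    = 0.00034383 W/Hz

0.00034383 W/Hz


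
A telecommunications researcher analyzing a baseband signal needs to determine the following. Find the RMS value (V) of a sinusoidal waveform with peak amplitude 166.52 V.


RMS voltage for a sinusoidal waveform:
V_rms = V_peak / sqrt(2)
      = 166.52 / 1.414214
      = 117.747 V

117.747 V
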